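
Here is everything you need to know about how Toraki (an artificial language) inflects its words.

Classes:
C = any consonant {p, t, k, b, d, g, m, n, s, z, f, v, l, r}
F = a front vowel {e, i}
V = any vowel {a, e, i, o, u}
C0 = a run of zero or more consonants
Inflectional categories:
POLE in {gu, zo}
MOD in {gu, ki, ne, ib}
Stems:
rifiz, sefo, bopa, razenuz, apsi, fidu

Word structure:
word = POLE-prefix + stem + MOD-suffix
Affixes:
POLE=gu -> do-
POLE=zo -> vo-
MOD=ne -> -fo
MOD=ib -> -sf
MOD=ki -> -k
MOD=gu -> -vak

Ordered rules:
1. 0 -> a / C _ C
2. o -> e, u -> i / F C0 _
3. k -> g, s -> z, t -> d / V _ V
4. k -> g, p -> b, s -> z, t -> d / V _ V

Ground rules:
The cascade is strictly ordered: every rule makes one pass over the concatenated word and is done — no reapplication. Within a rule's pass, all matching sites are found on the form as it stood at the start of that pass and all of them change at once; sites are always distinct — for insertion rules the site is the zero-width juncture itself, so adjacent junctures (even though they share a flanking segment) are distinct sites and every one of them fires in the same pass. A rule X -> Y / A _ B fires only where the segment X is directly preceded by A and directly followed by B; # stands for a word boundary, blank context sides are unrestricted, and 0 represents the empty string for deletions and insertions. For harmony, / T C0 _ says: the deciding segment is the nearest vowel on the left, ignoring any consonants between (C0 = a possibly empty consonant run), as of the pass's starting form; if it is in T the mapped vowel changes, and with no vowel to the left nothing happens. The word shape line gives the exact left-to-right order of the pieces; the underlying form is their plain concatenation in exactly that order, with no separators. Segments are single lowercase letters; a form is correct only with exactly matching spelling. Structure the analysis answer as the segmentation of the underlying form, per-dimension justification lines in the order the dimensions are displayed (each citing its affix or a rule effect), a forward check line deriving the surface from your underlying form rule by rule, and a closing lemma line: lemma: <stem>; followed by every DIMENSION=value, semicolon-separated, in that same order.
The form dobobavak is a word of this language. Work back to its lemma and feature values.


underlying: do-bopa-vak
POLE=gu - signalled by the affix do-
MOD=gu - signalled by the affix -vak
check: dobopavak -> dobopavak -> dobopavak -> dobopavak -> dobobavak
lemma: bopa; POLE=gu; MOD=gu


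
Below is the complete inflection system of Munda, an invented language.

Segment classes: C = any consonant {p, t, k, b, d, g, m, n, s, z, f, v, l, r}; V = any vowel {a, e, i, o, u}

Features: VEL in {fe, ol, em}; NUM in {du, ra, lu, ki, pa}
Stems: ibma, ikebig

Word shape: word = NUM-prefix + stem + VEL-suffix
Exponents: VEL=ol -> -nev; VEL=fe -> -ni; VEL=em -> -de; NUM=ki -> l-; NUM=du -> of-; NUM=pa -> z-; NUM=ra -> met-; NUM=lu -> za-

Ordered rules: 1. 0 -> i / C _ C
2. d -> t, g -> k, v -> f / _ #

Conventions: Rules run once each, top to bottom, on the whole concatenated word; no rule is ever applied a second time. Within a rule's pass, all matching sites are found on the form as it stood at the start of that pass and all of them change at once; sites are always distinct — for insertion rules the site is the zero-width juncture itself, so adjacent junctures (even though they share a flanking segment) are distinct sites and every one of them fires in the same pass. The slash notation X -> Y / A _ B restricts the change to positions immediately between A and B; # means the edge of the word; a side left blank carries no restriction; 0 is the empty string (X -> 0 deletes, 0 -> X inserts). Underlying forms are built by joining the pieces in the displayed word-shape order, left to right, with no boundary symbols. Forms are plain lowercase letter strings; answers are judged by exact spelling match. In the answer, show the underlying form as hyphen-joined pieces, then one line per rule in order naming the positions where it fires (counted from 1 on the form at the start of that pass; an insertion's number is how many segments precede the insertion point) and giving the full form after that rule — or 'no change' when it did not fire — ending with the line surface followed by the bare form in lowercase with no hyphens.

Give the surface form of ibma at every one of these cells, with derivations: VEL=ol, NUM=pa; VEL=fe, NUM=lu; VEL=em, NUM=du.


cell VEL=ol, NUM=pa:
underlying: z-ibma-nev
1. 0 -> i / C _ C: inserts after position(s) 3: zibimanev
2. d -> t, g -> k, v -> f / _ #: fires at position(s) 9: zibimanef
surface: zibimanef

cell VEL=fe, NUM=lu:
underlying: za-ibma-ni
1. 0 -> i / C _ C: inserts after position(s) 4: zaibimani
2. d -> t, g -> k, v -> f / _ #: no change
surface: zaibimani

cell VEL=em, NUM=du:
underlying: of-ibma-de
1. 0 -> i / C _ C: inserts after position(s) 4: ofibimade
2. d -> t, g -> k, v -> f / _ #: no change
surface: ofibimade


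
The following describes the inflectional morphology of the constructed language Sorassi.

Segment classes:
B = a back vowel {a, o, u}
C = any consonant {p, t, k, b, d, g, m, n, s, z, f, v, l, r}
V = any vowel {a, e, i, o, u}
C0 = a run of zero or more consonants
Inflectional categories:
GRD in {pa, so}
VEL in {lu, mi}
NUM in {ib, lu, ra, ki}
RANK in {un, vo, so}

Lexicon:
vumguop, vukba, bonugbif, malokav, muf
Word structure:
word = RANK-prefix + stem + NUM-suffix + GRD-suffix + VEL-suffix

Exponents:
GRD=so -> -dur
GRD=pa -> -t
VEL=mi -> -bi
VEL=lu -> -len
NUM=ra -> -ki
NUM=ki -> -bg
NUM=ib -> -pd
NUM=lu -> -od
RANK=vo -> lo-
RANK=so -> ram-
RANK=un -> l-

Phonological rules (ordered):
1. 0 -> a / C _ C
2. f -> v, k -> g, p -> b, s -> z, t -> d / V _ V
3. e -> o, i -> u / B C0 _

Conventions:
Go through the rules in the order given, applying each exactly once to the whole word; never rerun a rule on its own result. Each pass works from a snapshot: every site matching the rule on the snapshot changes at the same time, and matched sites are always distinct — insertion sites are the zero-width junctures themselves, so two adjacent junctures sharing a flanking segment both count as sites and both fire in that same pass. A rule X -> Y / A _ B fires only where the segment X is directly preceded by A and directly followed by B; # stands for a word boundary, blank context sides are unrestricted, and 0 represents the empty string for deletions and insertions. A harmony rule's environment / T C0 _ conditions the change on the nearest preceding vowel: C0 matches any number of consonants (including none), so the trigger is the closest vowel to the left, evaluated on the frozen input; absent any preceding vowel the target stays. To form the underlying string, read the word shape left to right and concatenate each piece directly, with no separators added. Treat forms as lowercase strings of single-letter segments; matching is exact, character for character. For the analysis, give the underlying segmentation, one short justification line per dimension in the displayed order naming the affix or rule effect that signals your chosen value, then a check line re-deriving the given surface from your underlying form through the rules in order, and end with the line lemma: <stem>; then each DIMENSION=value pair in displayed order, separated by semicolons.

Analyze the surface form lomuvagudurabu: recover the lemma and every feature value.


underlying: lo-muf-ki-dur-bi
GRD=so - signalled by the affix -dur
VEL=mi - signalled by the affix -bi
NUM=ra - signalled by the affix -ki
RANK=vo - signalled by the affix lo-
check: lomufkidurbi -> lomufakidurabi -> lomuvagidurabi -> lomuvagudurabu
lemma: muf; GRD=so; VEL=mi; NUM=ra; RANK=vo


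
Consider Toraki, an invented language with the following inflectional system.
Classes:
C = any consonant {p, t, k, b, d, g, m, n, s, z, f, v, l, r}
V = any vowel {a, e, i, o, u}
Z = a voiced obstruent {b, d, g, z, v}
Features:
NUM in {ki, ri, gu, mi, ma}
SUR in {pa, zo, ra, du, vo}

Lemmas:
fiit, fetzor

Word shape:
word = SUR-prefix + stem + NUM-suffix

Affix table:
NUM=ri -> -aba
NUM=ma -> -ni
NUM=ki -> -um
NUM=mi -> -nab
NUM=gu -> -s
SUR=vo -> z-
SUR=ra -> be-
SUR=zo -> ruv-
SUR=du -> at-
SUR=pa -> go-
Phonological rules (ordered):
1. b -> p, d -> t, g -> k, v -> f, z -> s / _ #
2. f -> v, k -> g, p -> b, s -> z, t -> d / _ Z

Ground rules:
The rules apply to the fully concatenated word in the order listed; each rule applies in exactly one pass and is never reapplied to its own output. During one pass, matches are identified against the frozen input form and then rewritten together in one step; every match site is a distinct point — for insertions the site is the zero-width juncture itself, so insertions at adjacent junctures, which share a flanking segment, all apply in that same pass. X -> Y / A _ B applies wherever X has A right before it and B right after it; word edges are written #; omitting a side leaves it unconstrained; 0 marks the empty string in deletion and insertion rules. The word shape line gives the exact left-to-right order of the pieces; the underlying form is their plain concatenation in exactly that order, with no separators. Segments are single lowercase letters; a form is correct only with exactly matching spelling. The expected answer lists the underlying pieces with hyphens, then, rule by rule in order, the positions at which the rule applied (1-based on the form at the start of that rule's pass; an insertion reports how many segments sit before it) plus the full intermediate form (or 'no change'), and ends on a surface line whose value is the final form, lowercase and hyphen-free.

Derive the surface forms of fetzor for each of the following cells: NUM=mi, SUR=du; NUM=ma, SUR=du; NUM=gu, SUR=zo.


cell NUM=mi, SUR=du:
underlying: at-fetzor-nab
1. b -> p, d -> t, g -> k, v -> f, z -> s / _ #: fires at position(s) 11: atfetzornap
2. f -> v, k -> g, p -> b, s -> z, t -> d / _ Z: fires at position(s) 5: atfedzornap
surface: atfedzornap

cell NUM=ma, SUR=du:
underlying: at-fetzor-ni
1. b -> p, d -> t, g -> k, v -> f, z -> s / _ #: no change
2. f -> v, k -> g, p -> b, s -> z, t -> d / _ Z: fires at position(s) 5: atfedzorni
surface: atfedzorni

cell NUM=gu, SUR=zo:
underlying: ruv-fetzor-s
1. b -> p, d -> t, g -> k, v -> f, z -> s / _ #: no change
2. f -> v, k -> g, p -> b, s -> z, t -> d / _ Z: fires at position(s) 6: ruvfedzors
surface: ruvfedzors


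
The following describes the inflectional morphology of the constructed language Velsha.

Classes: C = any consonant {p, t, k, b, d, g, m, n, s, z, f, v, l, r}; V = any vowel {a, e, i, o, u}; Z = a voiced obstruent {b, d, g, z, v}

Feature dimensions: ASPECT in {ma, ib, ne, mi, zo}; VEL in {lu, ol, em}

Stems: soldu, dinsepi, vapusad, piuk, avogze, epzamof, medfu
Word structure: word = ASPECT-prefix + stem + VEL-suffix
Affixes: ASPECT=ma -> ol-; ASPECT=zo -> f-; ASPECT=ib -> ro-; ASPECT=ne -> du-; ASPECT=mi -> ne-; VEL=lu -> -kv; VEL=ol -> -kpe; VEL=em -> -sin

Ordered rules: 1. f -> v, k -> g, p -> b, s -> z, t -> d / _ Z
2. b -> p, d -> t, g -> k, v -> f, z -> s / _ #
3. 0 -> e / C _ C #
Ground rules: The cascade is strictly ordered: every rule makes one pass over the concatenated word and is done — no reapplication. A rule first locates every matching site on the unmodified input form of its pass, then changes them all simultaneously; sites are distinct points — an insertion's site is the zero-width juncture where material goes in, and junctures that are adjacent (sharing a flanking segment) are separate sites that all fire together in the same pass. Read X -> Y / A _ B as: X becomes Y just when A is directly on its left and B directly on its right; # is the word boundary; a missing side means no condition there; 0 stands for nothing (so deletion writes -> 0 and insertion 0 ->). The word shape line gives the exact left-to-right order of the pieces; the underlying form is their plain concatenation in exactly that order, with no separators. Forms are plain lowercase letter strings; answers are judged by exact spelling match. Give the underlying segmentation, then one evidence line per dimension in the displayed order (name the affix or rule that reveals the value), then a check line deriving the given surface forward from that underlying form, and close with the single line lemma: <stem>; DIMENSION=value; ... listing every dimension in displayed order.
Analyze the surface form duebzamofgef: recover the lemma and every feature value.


underlying: du-epzamof-kv
ASPECT=ne - signalled by the affix du-
VEL=lu - signalled by the affix -kv
check: duepzamofkv -> duebzamofgv -> duebzamofgf -> duebzamofgef
lemma: epzamof; ASPECT=ne; VEL=lu


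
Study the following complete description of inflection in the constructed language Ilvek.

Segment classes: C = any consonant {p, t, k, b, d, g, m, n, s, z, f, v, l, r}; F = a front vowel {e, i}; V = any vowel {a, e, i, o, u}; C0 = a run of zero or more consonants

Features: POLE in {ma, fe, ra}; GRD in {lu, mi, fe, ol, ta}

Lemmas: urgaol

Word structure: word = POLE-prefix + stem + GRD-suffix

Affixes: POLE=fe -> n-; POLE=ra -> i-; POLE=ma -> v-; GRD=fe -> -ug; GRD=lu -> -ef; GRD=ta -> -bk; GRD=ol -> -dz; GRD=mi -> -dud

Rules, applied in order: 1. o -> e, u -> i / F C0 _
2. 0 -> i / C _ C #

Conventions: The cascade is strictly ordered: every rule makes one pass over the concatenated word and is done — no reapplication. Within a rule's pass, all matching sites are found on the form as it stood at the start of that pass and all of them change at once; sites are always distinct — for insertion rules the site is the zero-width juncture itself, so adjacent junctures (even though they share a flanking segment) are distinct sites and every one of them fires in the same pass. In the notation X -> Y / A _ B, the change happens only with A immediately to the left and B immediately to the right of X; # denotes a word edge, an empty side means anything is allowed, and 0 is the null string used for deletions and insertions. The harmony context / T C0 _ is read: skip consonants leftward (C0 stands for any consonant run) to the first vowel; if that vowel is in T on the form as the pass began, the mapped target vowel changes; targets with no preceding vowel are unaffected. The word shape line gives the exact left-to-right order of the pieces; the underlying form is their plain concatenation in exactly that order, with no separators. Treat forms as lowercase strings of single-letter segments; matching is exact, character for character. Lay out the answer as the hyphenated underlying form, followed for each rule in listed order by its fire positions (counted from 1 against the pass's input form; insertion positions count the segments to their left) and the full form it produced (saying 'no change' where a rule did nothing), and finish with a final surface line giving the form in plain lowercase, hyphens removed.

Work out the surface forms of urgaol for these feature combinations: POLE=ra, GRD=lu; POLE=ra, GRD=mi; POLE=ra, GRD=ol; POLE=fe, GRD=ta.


cell POLE=ra, GRD=lu:
underlying: i-urgaol-ef
1. o -> e, u -> i / F C0 _: fires at position(s) 2: iirgaolef
2. 0 -> i / C _ C #: no change
surface: iirgaolef

cell POLE=ra, GRD=mi:
underlying: i-urgaol-dud
1. o -> e, u -> i / F C0 _: fires at position(s) 2: iirgaoldud
2. 0 -> i / C _ C #: no change
surface: iirgaoldud

cell POLE=ra, GRD=ol:
underlying: i-urgaol-dz
1. o -> e, u -> i / F C0 _: fires at position(s) 2: iirgaoldz
2. 0 -> i / C _ C #: inserts after position(s) 8: iirgaoldiz
surface: iirgaoldiz

cell POLE=fe, GRD=ta:
underlying: n-urgaol-bk
1. o -> e, u -> i / F C0 _: no change
2. 0 -> i / C _ C #: inserts after position(s) 8: nurgaolbik
surface: nurgaolbik


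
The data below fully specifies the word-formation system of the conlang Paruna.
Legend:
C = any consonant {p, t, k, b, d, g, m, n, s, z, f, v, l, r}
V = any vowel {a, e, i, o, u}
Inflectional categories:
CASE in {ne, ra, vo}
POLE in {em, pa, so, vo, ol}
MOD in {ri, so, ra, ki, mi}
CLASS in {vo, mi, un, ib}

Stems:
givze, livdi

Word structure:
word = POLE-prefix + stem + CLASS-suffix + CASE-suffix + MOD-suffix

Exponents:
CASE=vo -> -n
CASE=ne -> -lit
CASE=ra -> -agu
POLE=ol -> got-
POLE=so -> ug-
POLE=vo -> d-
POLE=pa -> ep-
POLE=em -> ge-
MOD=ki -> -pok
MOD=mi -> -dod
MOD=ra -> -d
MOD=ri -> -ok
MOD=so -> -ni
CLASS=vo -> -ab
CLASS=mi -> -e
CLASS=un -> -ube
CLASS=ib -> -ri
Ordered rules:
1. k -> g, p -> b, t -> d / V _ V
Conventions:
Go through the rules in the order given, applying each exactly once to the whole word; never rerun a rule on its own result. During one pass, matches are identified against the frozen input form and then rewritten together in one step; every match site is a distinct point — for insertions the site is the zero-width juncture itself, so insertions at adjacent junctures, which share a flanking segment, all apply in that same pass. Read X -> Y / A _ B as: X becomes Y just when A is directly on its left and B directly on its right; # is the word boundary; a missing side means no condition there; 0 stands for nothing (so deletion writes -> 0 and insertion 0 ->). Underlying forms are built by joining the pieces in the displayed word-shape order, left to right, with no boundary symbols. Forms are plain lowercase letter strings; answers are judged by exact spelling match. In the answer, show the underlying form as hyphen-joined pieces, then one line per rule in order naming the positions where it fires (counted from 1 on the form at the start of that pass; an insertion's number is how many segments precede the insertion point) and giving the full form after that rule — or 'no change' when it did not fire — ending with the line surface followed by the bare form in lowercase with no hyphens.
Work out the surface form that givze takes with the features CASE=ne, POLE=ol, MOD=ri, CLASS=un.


underlying: got-givze-ube-lit-ok
1. k -> g, p -> b, t -> d / V _ V: fires at position(s) 14: gotgivzeubelidok
surface: gotgivzeubelidok


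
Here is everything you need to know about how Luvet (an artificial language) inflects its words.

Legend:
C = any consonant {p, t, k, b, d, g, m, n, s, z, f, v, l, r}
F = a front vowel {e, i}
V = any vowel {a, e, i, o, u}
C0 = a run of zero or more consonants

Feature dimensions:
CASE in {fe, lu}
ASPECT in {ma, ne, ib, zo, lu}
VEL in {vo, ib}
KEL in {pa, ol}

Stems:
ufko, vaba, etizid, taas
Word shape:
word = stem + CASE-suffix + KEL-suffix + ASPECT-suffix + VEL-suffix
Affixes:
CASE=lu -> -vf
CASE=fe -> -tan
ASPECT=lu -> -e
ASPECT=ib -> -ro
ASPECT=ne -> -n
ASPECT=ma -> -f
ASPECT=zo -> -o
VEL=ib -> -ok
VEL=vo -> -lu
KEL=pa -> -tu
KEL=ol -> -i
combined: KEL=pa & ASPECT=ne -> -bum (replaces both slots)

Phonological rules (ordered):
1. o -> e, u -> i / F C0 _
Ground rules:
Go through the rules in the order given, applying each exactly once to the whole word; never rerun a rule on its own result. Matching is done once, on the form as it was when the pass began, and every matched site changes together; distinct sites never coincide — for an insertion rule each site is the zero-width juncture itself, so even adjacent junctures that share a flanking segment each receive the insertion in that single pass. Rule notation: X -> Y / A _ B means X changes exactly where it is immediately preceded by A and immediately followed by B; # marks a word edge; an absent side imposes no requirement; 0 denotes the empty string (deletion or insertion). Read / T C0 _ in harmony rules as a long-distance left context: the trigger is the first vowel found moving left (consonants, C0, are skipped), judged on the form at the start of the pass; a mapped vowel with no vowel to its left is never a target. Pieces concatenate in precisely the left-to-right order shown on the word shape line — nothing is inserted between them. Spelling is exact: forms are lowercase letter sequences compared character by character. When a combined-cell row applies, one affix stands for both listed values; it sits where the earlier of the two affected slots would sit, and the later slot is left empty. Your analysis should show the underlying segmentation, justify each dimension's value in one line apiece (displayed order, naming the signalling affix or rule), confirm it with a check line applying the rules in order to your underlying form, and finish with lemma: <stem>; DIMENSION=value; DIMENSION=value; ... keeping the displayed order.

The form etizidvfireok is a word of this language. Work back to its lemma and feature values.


underlying: etizid-vf-i-ro-ok
CASE=lu - signalled by the affix -vf
ASPECT=ib - signalled by the affix -ro
VEL=ib - signalled by the affix -ok
KEL=ol - signalled by the affix -i
check: etizidvfirook -> etizidvfireok
lemma: etizid; CASE=lu; ASPECT=ib; VEL=ib; KEL=ol


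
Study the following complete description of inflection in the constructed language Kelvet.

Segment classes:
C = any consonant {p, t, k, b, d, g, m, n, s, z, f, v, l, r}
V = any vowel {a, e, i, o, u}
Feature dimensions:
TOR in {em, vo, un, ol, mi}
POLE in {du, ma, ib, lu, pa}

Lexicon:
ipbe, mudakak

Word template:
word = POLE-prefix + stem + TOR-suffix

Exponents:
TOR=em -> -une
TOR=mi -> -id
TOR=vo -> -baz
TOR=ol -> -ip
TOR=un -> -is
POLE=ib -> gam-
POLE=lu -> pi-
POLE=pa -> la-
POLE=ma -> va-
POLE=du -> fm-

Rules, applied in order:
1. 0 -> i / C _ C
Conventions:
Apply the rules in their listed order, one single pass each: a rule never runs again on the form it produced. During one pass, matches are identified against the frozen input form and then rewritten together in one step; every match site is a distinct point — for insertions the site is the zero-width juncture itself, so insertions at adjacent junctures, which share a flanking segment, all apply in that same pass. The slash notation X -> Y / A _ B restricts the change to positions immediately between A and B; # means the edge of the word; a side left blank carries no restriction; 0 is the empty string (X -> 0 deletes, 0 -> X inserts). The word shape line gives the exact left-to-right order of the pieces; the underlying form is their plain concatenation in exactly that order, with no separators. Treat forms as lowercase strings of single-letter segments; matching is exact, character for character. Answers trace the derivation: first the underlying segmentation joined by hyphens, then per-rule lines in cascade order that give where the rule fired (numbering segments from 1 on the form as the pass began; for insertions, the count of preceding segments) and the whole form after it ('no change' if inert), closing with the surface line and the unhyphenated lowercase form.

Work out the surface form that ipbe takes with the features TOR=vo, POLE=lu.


underlying: pi-ipbe-baz
1. 0 -> i / C _ C: inserts after position(s) 4: piipibebaz
surface: piipibebaz


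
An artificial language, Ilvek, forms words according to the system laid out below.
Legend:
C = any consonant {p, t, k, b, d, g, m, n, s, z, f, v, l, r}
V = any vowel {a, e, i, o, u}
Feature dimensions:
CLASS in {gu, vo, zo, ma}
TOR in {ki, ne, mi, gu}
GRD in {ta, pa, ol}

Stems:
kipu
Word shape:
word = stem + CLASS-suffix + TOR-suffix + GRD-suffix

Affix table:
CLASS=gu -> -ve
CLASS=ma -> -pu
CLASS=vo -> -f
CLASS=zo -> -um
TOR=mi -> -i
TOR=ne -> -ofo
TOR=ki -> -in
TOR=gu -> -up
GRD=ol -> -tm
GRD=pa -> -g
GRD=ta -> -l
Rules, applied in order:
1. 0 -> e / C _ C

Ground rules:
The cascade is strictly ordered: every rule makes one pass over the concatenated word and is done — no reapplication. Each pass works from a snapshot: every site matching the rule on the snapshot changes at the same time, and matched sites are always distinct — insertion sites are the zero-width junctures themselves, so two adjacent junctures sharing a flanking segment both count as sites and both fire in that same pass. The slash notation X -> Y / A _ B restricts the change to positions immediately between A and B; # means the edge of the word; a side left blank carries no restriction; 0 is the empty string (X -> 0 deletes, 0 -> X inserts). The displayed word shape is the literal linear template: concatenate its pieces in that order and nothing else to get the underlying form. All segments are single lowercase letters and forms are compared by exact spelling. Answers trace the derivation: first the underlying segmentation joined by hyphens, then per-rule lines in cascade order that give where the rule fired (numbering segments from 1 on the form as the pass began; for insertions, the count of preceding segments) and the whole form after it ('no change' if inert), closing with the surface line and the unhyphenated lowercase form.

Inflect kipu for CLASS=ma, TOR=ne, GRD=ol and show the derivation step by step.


underlying: kipu-pu-ofo-tm
1. 0 -> e / C _ C: inserts after position(s) 10: kipupuofotem
surface: kipupuofotem


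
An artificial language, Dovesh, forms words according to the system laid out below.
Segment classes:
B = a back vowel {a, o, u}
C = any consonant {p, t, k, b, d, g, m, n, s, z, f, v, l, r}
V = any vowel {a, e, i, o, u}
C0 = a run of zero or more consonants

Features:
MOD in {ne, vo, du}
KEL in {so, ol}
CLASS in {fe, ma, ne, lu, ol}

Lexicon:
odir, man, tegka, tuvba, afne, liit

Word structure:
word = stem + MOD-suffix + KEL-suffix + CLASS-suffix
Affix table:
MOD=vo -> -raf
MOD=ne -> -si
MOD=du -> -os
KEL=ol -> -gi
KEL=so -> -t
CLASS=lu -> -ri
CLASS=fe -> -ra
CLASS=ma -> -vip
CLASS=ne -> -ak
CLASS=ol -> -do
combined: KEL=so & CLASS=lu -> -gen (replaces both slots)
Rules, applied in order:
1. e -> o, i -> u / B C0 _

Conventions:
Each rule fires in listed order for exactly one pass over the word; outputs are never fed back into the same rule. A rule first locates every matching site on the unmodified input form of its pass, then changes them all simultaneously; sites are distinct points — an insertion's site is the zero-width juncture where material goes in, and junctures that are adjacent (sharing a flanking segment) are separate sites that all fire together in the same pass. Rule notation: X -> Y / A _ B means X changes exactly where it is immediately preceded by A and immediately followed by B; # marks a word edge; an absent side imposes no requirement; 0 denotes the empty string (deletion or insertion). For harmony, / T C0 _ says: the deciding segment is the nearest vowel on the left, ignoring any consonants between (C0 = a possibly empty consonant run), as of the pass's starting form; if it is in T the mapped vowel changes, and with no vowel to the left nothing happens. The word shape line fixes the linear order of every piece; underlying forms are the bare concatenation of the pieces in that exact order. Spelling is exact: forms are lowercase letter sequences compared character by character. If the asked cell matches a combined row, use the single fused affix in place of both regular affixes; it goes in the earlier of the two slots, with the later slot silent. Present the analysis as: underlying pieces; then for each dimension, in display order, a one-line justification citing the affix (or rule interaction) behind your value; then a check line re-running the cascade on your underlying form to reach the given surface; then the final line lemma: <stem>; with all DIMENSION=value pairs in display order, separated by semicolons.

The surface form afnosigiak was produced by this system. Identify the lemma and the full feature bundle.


underlying: afne-si-gi-ak
MOD=ne - signalled by the affix -si
KEL=ol - signalled by the affix -gi
CLASS=ne - signalled by the affix -ak
check: afnesigiak -> afnosigiak
lemma: afne; MOD=ne; KEL=ol; CLASS=ne


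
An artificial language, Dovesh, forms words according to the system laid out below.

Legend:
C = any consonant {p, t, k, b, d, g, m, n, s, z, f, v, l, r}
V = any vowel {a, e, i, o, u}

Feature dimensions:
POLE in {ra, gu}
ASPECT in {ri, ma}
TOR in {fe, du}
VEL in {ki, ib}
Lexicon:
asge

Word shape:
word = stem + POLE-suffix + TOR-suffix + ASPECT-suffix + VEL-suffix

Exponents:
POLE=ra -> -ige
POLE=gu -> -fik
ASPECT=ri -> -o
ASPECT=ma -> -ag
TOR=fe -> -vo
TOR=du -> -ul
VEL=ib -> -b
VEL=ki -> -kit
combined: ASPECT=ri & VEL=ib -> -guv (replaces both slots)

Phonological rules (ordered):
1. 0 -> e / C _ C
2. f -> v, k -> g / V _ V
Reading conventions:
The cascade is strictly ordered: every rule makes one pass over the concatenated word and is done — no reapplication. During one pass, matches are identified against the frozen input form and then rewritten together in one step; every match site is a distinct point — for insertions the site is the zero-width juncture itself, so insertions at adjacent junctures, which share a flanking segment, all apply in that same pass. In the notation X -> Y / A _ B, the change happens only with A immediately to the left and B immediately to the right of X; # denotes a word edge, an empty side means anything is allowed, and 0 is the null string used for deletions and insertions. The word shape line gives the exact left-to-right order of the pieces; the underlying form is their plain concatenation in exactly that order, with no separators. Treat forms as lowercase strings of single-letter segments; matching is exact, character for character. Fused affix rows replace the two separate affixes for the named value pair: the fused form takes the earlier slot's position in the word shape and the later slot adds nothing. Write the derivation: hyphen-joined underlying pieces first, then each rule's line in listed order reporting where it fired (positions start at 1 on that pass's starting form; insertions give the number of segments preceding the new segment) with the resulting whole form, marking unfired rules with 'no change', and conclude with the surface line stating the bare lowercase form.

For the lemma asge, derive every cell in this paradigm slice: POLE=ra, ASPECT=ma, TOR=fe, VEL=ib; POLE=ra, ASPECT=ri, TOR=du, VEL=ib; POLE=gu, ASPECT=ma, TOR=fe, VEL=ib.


cell POLE=ra, ASPECT=ma, TOR=fe, VEL=ib:
underlying: asge-ige-vo-ag-b
1. 0 -> e / C _ C: inserts after position(s) 2, 11: asegeigevoageb
2. f -> v, k -> g / V _ V: no change
surface: asegeigevoageb

cell POLE=ra, ASPECT=ri, TOR=du, VEL=ib:
underlying: asge-ige-ul-guv
1. 0 -> e / C _ C: inserts after position(s) 2, 9: asegeigeuleguv
2. f -> v, k -> g / V _ V: no change
surface: asegeigeuleguv

cell POLE=gu, ASPECT=ma, TOR=fe, VEL=ib:
underlying: asge-fik-vo-ag-b
1. 0 -> e / C _ C: inserts after position(s) 2, 7, 11: asegefikevoageb
2. f -> v, k -> g / V _ V: fires at position(s) 6, 8: asegevigevoageb
surface: asegevigevoageb


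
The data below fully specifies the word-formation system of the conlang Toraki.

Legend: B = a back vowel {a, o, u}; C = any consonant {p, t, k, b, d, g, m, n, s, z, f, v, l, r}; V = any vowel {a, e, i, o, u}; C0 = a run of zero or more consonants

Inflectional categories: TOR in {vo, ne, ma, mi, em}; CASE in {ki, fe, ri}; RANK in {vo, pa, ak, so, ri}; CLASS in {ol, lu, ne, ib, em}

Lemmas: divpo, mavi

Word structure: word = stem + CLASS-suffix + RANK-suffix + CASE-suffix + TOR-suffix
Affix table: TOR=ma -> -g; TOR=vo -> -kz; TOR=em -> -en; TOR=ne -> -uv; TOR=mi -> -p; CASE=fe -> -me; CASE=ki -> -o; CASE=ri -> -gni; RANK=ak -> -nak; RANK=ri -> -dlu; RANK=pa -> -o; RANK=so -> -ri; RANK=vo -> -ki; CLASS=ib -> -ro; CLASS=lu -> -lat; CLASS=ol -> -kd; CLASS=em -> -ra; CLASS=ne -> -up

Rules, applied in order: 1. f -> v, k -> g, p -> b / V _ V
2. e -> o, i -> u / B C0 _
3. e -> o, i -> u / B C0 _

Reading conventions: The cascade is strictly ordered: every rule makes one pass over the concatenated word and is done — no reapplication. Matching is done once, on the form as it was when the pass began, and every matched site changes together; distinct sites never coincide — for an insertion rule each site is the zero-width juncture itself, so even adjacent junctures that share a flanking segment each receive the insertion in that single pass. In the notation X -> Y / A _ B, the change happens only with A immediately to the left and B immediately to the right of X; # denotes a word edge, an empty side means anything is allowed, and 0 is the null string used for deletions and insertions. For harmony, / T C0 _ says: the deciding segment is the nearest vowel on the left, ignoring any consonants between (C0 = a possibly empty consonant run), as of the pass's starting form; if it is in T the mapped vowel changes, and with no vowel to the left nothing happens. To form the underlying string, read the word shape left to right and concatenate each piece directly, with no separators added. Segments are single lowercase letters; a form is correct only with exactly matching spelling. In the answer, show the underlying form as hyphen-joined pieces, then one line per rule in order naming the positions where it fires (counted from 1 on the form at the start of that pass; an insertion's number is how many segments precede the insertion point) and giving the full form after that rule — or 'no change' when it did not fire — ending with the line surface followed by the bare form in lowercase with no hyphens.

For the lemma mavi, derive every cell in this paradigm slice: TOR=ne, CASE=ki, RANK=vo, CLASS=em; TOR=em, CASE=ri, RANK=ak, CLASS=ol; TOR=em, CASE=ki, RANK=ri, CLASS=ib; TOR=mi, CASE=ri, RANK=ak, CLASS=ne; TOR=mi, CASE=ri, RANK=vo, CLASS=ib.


cell TOR=ne, CASE=ki, RANK=vo, CLASS=em:
underlying: mavi-ra-ki-o-uv
1. f -> v, k -> g, p -> b / V _ V: fires at position(s) 7: maviragiouv
2. e -> o, i -> u / B C0 _: fires at position(s) 4, 8: mavuraguouv
3. e -> o, i -> u / B C0 _: no change
surface: mavuraguouv

cell TOR=em, CASE=ri, RANK=ak, CLASS=ol:
underlying: mavi-kd-nak-gni-en
1. f -> v, k -> g, p -> b / V _ V: no change
2. e -> o, i -> u / B C0 _: fires at position(s) 4, 12: mavukdnakgnuen
3. e -> o, i -> u / B C0 _: fires at position(s) 13: mavukdnakgnuon
surface: mavukdnakgnuon

cell TOR=em, CASE=ki, RANK=ri, CLASS=ib:
underlying: mavi-ro-dlu-o-en
1. f -> v, k -> g, p -> b / V _ V: no change
2. e -> o, i -> u / B C0 _: fires at position(s) 4, 11: mavurodluoon
3. e -> o, i -> u / B C0 _: no change
surface: mavurodluoon

cell TOR=mi, CASE=ri, RANK=ak, CLASS=ne:
underlying: mavi-up-nak-gni-p
1. f -> v, k -> g, p -> b / V _ V: no change
2. e -> o, i -> u / B C0 _: fires at position(s) 4, 12: mavuupnakgnup
3. e -> o, i -> u / B C0 _: no change
surface: mavuupnakgnup

cell TOR=mi, CASE=ri, RANK=vo, CLASS=ib:
underlying: mavi-ro-ki-gni-p
1. f -> v, k -> g, p -> b / V _ V: fires at position(s) 7: mavirogignip
2. e -> o, i -> u / B C0 _: fires at position(s) 4, 8: mavurogugnip
3. e -> o, i -> u / B C0 _: fires at position(s) 11: mavurogugnup
surface: mavurogugnup


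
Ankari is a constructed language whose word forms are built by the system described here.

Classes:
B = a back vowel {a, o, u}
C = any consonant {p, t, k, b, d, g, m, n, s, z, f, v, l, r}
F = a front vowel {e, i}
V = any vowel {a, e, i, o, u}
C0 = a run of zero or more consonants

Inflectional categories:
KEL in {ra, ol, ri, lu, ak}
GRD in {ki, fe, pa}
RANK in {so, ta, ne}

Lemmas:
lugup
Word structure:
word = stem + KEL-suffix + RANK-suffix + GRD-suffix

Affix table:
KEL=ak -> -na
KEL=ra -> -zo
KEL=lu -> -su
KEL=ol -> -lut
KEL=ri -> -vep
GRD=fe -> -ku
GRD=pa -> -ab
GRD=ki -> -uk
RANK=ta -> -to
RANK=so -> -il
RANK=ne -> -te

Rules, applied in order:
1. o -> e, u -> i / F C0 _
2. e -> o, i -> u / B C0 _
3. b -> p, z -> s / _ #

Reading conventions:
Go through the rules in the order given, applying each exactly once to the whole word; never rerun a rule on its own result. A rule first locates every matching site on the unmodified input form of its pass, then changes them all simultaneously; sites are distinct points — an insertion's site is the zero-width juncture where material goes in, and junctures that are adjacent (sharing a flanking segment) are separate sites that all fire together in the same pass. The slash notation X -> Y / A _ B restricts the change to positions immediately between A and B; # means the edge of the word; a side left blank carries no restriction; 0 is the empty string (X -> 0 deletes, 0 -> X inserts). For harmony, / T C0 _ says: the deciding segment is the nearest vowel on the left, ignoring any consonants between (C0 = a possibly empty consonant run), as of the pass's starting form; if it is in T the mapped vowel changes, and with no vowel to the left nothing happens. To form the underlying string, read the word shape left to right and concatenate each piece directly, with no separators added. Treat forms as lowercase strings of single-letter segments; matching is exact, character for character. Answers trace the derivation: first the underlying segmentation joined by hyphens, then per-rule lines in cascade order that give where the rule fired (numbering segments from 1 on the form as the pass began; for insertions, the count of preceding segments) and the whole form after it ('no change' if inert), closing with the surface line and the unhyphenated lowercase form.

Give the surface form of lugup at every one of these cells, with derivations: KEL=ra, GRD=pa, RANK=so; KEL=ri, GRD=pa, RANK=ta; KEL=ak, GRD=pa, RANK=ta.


cell KEL=ra, GRD=pa, RANK=so:
underlying: lugup-zo-il-ab
1. o -> e, u -> i / F C0 _: no change
2. e -> o, i -> u / B C0 _: fires at position(s) 8: lugupzoulab
3. b -> p, z -> s / _ #: fires at position(s) 11: lugupzoulap
surface: lugupzoulap

cell KEL=ri, GRD=pa, RANK=ta:
underlying: lugup-vep-to-ab
1. o -> e, u -> i / F C0 _: fires at position(s) 10: lugupvepteab
2. e -> o, i -> u / B C0 _: fires at position(s) 7: lugupvopteab
3. b -> p, z -> s / _ #: fires at position(s) 12: lugupvopteap
surface: lugupvopteap

cell KEL=ak, GRD=pa, RANK=ta:
underlying: lugup-na-to-ab
1. o -> e, u -> i / F C0 _: no change
2. e -> o, i -> u / B C0 _: no change
3. b -> p, z -> s / _ #: fires at position(s) 11: lugupnatoap
surface: lugupnatoap


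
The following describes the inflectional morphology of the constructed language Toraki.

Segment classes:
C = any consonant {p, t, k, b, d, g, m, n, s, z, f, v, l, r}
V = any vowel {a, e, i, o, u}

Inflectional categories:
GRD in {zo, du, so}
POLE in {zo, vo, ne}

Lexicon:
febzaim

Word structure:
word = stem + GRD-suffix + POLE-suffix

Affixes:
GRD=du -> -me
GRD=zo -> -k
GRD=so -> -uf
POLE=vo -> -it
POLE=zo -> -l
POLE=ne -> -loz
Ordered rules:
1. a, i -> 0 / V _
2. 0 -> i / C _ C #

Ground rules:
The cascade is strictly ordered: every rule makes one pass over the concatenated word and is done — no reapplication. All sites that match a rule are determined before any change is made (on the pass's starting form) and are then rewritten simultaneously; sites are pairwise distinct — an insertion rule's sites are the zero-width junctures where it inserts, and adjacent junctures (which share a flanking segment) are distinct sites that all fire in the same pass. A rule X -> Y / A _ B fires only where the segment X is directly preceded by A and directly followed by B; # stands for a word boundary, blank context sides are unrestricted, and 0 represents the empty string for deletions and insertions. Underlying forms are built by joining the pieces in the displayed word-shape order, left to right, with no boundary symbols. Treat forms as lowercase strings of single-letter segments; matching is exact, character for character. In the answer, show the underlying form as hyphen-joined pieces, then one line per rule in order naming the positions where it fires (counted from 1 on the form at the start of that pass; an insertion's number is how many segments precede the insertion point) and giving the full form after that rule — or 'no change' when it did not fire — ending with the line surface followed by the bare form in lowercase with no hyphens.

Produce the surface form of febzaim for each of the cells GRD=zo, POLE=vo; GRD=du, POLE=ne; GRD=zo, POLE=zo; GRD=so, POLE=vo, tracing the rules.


cell GRD=zo, POLE=vo:
underlying: febzaim-k-it
1. a, i -> 0 / V _: fires at position(s) 6: febzamkit
2. 0 -> i / C _ C #: no change
surface: febzamkit

cell GRD=du, POLE=ne:
underlying: febzaim-me-loz
1. a, i -> 0 / V _: fires at position(s) 6: febzammeloz
2. 0 -> i / C _ C #: no change
surface: febzammeloz

cell GRD=zo, POLE=zo:
underlying: febzaim-k-l
1. a, i -> 0 / V _: fires at position(s) 6: febzamkl
2. 0 -> i / C _ C #: inserts after position(s) 7: febzamkil
surface: febzamkil

cell GRD=so, POLE=vo:
underlying: febzaim-uf-it
1. a, i -> 0 / V _: fires at position(s) 6: febzamufit
2. 0 -> i / C _ C #: no change
surface: febzamufit
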